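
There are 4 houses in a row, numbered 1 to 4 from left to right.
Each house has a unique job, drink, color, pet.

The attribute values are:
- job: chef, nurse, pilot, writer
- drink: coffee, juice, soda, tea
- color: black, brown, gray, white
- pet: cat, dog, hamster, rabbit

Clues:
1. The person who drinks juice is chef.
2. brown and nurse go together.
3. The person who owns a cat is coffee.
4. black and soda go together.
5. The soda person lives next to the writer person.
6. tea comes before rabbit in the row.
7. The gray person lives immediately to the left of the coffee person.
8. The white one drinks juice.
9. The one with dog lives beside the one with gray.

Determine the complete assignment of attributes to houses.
Solution:

House | Job | Drink | Color | Pet
---------------------------------
  1   | pilot | soda | black | dog
  2   | writer | tea | gray | hamster
  3   | nurse | coffee | brown | cat
  4   | chef | juice | white | rabbit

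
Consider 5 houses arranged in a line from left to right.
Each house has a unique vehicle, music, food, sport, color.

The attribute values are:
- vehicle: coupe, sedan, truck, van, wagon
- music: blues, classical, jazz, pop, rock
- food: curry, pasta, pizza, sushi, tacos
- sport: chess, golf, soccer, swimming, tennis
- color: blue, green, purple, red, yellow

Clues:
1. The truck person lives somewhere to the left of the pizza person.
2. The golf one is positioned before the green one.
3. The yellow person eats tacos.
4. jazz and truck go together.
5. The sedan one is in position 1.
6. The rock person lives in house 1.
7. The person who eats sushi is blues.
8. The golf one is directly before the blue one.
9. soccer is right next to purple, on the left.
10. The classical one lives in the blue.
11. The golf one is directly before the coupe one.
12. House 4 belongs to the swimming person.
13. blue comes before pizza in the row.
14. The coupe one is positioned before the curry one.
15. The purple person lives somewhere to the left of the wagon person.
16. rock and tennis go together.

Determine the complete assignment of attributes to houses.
Solution:

House | Vehicle | Music | Food | Sport | Color
----------------------------------------------
  1   | sedan | rock | tacos | tennis | yellow
  2   | van | blues | sushi | golf | red
  3   | coupe | classical | pasta | soccer | blue
  4   | truck | jazz | curry | swimming | purple
  5   | wagon | pop | pizza | chess | green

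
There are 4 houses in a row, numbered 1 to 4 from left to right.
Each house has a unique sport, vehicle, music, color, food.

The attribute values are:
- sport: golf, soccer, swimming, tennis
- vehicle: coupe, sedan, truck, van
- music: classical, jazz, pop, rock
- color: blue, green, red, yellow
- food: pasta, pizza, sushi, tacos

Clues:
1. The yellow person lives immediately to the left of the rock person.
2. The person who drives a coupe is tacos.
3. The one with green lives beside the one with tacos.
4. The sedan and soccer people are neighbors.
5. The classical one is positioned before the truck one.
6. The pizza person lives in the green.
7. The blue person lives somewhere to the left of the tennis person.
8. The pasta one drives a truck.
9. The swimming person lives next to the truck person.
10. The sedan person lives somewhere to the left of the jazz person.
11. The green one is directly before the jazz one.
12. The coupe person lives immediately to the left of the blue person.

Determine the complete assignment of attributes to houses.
Solution:

House | Sport | Vehicle | Music | Color | Food
----------------------------------------------
  1   | golf | sedan | classical | green | pizza
  2   | soccer | coupe | jazz | yellow | tacos
  3   | swimming | van | rock | blue | sushi
  4   | tennis | truck | pop | red | pasta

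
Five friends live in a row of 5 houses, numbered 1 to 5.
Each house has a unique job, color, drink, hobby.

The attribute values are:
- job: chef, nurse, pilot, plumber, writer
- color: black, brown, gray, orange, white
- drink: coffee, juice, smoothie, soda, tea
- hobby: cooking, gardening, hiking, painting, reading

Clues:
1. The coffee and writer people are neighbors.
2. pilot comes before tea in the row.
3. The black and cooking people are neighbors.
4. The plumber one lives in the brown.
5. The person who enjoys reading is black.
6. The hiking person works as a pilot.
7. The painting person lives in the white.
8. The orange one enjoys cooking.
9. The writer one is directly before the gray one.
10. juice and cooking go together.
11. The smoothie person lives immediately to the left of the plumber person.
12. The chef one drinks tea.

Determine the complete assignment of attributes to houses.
Solution:

House | Job | Color | Drink | Hobby
-----------------------------------
  1   | nurse | black | coffee | reading
  2   | writer | orange | juice | cooking
  3   | pilot | gray | smoothie | hiking
  4   | plumber | brown | soda | gardening
  5   | chef | white | tea | painting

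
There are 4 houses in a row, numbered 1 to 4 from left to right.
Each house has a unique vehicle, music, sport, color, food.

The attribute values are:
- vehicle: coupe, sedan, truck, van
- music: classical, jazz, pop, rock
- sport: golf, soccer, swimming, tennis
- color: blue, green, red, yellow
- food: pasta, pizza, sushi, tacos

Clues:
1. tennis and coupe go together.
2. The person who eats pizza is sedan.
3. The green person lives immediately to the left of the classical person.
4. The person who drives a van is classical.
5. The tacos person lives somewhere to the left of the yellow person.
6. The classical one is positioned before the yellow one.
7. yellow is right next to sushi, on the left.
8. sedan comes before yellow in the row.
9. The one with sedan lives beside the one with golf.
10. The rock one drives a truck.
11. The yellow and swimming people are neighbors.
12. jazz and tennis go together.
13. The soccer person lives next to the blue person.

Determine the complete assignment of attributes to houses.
Solution:

House | Vehicle | Music | Sport | Color | Food
----------------------------------------------
  1   | sedan | pop | soccer | green | pizza
  2   | van | classical | golf | blue | tacos
  3   | coupe | jazz | tennis | yellow | pasta
  4   | truck | rock | swimming | red | sushi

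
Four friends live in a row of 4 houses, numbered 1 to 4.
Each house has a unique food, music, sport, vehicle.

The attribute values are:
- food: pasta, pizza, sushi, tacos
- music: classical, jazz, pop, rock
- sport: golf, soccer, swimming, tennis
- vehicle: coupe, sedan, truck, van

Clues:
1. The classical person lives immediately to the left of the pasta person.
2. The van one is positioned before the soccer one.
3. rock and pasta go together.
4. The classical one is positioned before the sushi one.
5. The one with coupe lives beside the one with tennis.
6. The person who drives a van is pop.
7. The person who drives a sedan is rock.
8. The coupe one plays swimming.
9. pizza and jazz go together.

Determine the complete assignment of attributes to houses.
Solution:

House | Food | Music | Sport | Vehicle
--------------------------------------
  1   | tacos | classical | swimming | coupe
  2   | pasta | rock | tennis | sedan
  3   | sushi | pop | golf | van
  4   | pizza | jazz | soccer | truck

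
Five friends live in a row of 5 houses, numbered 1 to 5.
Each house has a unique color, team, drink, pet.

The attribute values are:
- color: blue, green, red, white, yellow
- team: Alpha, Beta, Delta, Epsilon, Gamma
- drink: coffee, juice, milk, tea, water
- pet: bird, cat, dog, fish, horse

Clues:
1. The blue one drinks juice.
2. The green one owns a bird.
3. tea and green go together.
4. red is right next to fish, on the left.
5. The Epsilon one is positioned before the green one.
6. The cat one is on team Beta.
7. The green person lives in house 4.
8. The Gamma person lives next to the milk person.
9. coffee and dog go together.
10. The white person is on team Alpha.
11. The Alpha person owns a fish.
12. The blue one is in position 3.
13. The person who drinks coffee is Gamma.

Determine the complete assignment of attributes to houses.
Solution:

House | Color | Team | Drink | Pet
----------------------------------
  1   | red | Gamma | coffee | dog
  2   | white | Alpha | milk | fish
  3   | blue | Epsilon | juice | horse
  4   | green | Delta | tea | bird
  5   | yellow | Beta | water | cat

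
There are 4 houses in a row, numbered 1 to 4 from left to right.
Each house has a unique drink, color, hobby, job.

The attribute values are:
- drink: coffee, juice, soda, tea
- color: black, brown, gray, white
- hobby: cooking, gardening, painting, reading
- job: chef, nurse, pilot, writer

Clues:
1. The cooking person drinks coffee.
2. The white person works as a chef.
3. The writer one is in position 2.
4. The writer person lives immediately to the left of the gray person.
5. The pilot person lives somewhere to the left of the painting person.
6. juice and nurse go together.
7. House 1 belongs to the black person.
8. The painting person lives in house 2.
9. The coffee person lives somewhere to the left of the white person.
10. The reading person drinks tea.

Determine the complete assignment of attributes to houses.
Solution:

House | Drink | Color | Hobby | Job
-----------------------------------
  1   | coffee | black | cooking | pilot
  2   | soda | brown | painting | writer
  3   | juice | gray | gardening | nurse
  4   | tea | white | reading | chef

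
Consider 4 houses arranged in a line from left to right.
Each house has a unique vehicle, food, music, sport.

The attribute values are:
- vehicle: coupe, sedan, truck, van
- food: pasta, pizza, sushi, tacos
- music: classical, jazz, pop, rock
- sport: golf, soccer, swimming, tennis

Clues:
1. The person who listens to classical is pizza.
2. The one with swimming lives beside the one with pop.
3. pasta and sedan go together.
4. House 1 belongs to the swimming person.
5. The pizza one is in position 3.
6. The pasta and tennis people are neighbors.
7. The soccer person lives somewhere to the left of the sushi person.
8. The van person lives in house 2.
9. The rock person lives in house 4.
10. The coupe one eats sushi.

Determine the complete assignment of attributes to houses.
Solution:

House | Vehicle | Food | Music | Sport
--------------------------------------
  1   | sedan | pasta | jazz | swimming
  2   | van | tacos | pop | tennis
  3   | truck | pizza | classical | soccer
  4   | coupe | sushi | rock | golf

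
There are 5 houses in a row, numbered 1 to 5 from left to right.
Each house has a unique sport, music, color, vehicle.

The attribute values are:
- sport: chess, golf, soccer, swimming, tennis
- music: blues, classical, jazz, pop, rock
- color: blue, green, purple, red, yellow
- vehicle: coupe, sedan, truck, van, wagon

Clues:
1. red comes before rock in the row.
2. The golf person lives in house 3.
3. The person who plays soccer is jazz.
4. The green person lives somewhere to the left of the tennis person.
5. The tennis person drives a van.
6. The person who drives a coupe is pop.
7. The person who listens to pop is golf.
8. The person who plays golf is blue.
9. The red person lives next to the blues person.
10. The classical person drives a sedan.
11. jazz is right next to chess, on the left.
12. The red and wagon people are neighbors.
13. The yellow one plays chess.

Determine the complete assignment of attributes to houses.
Solution:

House | Sport | Music | Color | Vehicle
---------------------------------------
  1   | soccer | jazz | red | truck
  2   | chess | blues | yellow | wagon
  3   | golf | pop | blue | coupe
  4   | swimming | classical | green | sedan
  5   | tennis | rock | purple | van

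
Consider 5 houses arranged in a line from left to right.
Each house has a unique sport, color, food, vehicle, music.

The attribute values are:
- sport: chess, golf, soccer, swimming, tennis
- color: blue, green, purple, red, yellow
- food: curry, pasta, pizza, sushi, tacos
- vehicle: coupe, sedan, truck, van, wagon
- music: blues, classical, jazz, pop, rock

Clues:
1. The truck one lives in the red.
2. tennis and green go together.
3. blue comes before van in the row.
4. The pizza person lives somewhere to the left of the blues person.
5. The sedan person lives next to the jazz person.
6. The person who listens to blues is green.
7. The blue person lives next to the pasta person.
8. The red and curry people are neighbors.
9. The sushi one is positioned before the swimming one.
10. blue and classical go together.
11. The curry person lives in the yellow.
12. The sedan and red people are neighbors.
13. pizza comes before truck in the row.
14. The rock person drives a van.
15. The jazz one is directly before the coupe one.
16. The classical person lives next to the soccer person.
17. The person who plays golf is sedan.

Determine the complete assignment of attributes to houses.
Solution:

House | Sport | Color | Food | Vehicle | Music
----------------------------------------------
  1   | golf | blue | pizza | sedan | classical
  2   | soccer | red | pasta | truck | jazz
  3   | chess | yellow | curry | coupe | pop
  4   | tennis | green | sushi | wagon | blues
  5   | swimming | purple | tacos | van | rock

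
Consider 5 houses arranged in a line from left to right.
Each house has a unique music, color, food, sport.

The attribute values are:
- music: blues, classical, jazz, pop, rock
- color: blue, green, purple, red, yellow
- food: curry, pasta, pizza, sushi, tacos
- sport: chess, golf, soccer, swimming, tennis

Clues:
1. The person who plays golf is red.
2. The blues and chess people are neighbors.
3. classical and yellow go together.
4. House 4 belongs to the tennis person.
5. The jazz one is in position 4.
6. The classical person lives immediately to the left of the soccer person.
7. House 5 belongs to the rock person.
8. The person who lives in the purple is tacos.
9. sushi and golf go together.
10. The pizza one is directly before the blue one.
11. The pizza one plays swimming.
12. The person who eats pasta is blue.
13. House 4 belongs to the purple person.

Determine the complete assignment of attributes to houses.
Solution:

House | Music | Color | Food | Sport
------------------------------------
  1   | classical | yellow | pizza | swimming
  2   | blues | blue | pasta | soccer
  3   | pop | green | curry | chess
  4   | jazz | purple | tacos | tennis
  5   | rock | red | sushi | golf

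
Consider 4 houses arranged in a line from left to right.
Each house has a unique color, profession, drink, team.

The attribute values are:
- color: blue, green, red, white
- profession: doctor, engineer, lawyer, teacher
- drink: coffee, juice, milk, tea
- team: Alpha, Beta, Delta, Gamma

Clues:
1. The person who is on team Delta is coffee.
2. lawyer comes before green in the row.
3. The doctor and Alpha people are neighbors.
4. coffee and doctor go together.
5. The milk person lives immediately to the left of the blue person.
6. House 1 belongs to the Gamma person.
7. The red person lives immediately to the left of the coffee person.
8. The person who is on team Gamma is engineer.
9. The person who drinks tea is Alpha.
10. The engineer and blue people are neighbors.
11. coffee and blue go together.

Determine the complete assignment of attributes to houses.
Solution:

House | Color | Profession | Drink | Team
-----------------------------------------
  1   | red | engineer | milk | Gamma
  2   | blue | doctor | coffee | Delta
  3   | white | lawyer | tea | Alpha
  4   | green | teacher | juice | Beta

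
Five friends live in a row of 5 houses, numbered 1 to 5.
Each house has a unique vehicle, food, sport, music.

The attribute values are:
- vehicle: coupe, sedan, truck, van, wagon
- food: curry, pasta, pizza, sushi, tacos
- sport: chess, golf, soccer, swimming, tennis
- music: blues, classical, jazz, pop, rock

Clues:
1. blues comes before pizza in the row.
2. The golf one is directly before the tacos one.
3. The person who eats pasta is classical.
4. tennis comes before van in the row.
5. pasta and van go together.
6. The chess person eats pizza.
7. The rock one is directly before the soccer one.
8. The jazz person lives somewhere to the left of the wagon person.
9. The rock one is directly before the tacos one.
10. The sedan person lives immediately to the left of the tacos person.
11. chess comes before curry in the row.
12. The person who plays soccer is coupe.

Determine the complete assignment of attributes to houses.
Solution:

House | Vehicle | Food | Sport | Music
--------------------------------------
  1   | sedan | sushi | golf | rock
  2   | coupe | tacos | soccer | blues
  3   | truck | pizza | chess | jazz
  4   | wagon | curry | tennis | pop
  5   | van | pasta | swimming | classical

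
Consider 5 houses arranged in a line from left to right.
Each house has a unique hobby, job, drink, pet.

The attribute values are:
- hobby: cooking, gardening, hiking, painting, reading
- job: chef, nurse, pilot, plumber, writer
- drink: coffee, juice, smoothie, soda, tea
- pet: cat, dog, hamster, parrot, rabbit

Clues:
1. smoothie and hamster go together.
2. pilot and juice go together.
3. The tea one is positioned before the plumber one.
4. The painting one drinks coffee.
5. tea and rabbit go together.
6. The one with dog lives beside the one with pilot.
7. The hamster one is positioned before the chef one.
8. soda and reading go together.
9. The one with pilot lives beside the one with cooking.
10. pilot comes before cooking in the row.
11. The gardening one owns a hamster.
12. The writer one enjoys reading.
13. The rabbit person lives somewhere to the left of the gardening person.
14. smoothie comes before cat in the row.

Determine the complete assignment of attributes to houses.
Solution:

House | Hobby | Job | Drink | Pet
---------------------------------
  1   | reading | writer | soda | dog
  2   | hiking | pilot | juice | parrot
  3   | cooking | nurse | tea | rabbit
  4   | gardening | plumber | smoothie | hamster
  5   | painting | chef | coffee | cat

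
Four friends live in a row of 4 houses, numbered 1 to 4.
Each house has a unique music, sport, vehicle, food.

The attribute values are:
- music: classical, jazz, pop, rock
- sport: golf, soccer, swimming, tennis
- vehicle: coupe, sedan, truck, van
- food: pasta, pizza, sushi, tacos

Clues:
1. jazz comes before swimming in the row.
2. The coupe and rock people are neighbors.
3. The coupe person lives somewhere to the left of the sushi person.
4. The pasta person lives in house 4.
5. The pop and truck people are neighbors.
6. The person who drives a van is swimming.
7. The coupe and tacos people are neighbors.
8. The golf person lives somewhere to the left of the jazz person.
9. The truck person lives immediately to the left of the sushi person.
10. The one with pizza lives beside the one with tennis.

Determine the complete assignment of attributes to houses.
Solution:

House | Music | Sport | Vehicle | Food
--------------------------------------
  1   | pop | golf | coupe | pizza
  2   | rock | tennis | truck | tacos
  3   | jazz | soccer | sedan | sushi
  4   | classical | swimming | van | pasta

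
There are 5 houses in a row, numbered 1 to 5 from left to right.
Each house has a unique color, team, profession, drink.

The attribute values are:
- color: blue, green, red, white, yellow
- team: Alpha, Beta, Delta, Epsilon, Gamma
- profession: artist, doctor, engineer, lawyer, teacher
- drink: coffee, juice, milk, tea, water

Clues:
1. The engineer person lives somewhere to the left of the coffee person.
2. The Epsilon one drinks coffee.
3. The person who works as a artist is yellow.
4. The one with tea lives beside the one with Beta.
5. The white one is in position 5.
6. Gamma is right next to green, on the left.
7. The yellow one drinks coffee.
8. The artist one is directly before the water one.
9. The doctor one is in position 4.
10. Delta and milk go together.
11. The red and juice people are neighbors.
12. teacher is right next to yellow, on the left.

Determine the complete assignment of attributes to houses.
Solution:

House | Color | Team | Profession | Drink
-----------------------------------------
  1   | red | Gamma | engineer | tea
  2   | green | Beta | teacher | juice
  3   | yellow | Epsilon | artist | coffee
  4   | blue | Alpha | doctor | water
  5   | white | Delta | lawyer | milk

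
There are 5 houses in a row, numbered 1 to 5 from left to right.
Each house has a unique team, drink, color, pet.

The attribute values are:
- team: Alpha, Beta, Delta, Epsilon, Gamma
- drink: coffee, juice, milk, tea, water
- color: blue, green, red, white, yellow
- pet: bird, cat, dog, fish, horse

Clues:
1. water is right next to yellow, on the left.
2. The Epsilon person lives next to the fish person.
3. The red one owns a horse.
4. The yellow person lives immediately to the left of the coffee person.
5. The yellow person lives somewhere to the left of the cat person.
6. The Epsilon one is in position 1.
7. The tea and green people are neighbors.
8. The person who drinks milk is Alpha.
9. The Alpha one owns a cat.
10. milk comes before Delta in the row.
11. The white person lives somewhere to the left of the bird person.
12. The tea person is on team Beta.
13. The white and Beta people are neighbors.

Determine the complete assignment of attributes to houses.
Solution:

House | Team | Drink | Color | Pet
----------------------------------
  1   | Epsilon | water | white | dog
  2   | Beta | tea | yellow | fish
  3   | Gamma | coffee | green | bird
  4   | Alpha | milk | blue | cat
  5   | Delta | juice | red | horse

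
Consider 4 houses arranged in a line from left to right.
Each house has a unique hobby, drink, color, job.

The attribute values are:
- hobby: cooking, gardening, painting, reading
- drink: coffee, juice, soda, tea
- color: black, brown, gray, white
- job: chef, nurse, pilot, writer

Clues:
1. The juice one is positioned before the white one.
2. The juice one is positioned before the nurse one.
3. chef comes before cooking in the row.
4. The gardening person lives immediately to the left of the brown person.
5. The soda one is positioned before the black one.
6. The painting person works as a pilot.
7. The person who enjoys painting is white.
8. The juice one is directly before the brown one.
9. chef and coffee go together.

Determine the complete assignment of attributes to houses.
Solution:

House | Hobby | Drink | Color | Job
-----------------------------------
  1   | gardening | juice | gray | writer
  2   | reading | coffee | brown | chef
  3   | painting | soda | white | pilot
  4   | cooking | tea | black | nurse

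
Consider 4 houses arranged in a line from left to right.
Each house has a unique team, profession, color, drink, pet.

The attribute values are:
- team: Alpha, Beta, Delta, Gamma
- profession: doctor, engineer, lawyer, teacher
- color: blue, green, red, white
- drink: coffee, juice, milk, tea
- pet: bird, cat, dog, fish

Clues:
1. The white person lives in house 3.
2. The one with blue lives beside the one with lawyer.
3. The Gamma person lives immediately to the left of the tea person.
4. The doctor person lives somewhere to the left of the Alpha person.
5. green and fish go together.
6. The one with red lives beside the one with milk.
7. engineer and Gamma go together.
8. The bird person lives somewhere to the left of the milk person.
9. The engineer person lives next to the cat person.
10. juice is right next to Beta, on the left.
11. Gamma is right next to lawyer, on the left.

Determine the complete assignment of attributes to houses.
Solution:

House | Team | Profession | Color | Drink | Pet
-----------------------------------------------
  1   | Gamma | engineer | blue | juice | bird
  2   | Beta | lawyer | red | tea | cat
  3   | Delta | doctor | white | milk | dog
  4   | Alpha | teacher | green | coffee | fish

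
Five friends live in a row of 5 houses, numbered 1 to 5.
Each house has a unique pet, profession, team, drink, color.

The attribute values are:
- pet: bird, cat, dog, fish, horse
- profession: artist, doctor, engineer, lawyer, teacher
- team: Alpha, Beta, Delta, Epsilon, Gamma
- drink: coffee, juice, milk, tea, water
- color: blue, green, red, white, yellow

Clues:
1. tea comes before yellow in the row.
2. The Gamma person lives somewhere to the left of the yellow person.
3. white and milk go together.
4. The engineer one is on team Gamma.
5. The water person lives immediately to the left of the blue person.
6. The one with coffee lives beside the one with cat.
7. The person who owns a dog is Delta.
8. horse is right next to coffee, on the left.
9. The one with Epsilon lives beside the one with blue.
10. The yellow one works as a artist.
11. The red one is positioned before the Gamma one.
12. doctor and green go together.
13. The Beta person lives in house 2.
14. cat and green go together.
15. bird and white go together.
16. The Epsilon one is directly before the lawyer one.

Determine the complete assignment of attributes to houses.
Solution:

House | Pet | Profession | Team | Drink | Color
-----------------------------------------------
  1   | horse | teacher | Epsilon | water | red
  2   | fish | lawyer | Beta | coffee | blue
  3   | cat | doctor | Alpha | tea | green
  4   | bird | engineer | Gamma | milk | white
  5   | dog | artist | Delta | juice | yellow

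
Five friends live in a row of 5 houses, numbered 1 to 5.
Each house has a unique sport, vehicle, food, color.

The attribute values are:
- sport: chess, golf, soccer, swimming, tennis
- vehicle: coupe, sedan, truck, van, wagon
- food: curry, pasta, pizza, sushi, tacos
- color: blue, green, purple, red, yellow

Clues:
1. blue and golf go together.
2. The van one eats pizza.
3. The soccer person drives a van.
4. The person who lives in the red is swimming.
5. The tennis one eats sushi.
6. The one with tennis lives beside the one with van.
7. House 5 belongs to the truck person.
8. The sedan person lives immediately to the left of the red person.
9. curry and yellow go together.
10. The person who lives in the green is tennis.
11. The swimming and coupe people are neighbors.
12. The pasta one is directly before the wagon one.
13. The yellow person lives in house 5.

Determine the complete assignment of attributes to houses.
Solution:

House | Sport | Vehicle | Food | Color
--------------------------------------
  1   | golf | sedan | pasta | blue
  2   | swimming | wagon | tacos | red
  3   | tennis | coupe | sushi | green
  4   | soccer | van | pizza | purple
  5   | chess | truck | curry | yellow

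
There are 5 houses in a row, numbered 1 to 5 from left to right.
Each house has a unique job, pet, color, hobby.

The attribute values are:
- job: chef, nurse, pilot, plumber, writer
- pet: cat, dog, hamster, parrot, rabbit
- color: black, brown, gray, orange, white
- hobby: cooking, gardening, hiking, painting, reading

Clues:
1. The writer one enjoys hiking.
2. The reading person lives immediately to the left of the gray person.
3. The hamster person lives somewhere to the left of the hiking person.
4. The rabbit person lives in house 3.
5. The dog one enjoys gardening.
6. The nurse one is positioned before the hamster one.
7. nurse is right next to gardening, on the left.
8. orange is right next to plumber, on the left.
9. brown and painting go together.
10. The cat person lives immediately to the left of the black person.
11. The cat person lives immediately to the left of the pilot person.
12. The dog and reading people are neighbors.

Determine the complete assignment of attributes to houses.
Solution:

House | Job | Pet | Color | Hobby
---------------------------------
  1   | nurse | cat | brown | painting
  2   | pilot | dog | black | gardening
  3   | chef | rabbit | orange | reading
  4   | plumber | hamster | gray | cooking
  5   | writer | parrot | white | hiking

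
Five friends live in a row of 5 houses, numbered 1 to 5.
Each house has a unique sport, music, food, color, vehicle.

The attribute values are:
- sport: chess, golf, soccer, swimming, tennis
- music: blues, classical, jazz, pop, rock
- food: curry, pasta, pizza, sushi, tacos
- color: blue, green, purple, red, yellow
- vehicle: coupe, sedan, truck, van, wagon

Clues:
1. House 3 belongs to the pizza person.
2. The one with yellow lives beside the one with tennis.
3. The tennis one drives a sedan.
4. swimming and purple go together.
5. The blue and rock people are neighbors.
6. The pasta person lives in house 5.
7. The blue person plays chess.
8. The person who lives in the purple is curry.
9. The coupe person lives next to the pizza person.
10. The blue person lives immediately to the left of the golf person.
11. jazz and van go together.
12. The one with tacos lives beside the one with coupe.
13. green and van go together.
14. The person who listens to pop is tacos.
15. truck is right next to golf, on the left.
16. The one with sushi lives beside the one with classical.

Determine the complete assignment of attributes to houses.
Solution:

House | Sport | Music | Food | Color | Vehicle
----------------------------------------------
  1   | chess | pop | tacos | blue | truck
  2   | golf | rock | sushi | yellow | coupe
  3   | tennis | classical | pizza | red | sedan
  4   | swimming | blues | curry | purple | wagon
  5   | soccer | jazz | pasta | green | van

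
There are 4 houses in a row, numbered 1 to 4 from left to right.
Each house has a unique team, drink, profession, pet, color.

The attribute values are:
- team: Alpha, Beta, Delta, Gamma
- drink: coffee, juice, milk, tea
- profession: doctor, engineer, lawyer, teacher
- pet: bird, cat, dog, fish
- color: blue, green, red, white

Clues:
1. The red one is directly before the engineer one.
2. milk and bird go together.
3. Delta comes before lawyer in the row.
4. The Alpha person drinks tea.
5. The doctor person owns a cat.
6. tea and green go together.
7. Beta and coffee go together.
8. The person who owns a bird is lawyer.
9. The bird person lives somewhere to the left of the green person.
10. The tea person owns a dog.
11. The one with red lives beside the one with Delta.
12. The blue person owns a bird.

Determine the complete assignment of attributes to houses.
Solution:

House | Team | Drink | Profession | Pet | Color
-----------------------------------------------
  1   | Beta | coffee | doctor | cat | red
  2   | Delta | juice | engineer | fish | white
  3   | Gamma | milk | lawyer | bird | blue
  4   | Alpha | tea | teacher | dog | green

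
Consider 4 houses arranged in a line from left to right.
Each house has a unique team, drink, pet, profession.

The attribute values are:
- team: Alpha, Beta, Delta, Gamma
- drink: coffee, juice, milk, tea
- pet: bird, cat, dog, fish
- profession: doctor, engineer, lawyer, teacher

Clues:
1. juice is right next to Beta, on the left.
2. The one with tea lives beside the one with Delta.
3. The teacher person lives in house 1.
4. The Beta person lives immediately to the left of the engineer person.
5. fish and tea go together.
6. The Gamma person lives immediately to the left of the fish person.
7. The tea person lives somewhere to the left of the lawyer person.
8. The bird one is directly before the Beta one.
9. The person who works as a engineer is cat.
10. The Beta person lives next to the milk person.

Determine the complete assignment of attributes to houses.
Solution:

House | Team | Drink | Pet | Profession
---------------------------------------
  1   | Gamma | juice | bird | teacher
  2   | Beta | tea | fish | doctor
  3   | Delta | milk | cat | engineer
  4   | Alpha | coffee | dog | lawyer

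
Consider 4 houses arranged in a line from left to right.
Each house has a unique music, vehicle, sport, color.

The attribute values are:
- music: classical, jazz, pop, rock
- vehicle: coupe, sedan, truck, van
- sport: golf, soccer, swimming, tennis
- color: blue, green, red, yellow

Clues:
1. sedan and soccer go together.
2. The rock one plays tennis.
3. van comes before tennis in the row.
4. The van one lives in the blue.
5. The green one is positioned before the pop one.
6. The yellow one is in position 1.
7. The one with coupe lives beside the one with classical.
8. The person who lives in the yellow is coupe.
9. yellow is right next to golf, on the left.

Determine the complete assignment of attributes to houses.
Solution:

House | Music | Vehicle | Sport | Color
---------------------------------------
  1   | jazz | coupe | swimming | yellow
  2   | classical | van | golf | blue
  3   | rock | truck | tennis | green
  4   | pop | sedan | soccer | red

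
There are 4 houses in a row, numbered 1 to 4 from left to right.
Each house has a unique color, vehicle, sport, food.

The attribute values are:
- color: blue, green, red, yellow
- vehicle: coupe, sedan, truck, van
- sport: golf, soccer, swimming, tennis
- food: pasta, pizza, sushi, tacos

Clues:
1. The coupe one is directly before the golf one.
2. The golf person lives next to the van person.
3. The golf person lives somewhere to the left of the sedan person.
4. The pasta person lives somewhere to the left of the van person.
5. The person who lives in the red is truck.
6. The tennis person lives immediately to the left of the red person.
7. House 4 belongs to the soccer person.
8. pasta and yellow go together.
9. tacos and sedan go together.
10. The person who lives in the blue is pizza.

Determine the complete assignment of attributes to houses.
Solution:

House | Color | Vehicle | Sport | Food
--------------------------------------
  1   | yellow | coupe | tennis | pasta
  2   | red | truck | golf | sushi
  3   | blue | van | swimming | pizza
  4   | green | sedan | soccer | tacos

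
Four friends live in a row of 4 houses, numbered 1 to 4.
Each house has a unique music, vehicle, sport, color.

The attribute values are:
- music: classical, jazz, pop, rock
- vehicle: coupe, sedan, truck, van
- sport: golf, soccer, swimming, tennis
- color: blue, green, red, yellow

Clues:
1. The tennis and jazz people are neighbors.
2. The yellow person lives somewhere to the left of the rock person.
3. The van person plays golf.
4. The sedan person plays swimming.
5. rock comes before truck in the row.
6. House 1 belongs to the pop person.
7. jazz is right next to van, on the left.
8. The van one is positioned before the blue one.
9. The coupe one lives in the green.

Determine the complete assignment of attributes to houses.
Solution:

House | Music | Vehicle | Sport | Color
---------------------------------------
  1   | pop | coupe | tennis | green
  2   | jazz | sedan | swimming | yellow
  3   | rock | van | golf | red
  4   | classical | truck | soccer | blue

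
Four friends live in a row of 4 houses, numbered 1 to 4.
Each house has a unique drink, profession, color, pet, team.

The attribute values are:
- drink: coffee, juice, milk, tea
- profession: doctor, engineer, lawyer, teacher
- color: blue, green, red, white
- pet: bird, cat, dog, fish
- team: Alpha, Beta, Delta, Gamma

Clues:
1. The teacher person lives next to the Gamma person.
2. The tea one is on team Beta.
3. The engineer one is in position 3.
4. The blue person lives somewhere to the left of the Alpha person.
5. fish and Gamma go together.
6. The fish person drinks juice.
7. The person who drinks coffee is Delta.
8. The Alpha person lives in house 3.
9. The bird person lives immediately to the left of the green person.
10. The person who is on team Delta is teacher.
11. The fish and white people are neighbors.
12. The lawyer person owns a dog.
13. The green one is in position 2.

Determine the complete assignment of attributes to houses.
Solution:

House | Drink | Profession | Color | Pet | Team
-----------------------------------------------
  1   | coffee | teacher | blue | bird | Delta
  2   | juice | doctor | green | fish | Gamma
  3   | milk | engineer | white | cat | Alpha
  4   | tea | lawyer | red | dog | Beta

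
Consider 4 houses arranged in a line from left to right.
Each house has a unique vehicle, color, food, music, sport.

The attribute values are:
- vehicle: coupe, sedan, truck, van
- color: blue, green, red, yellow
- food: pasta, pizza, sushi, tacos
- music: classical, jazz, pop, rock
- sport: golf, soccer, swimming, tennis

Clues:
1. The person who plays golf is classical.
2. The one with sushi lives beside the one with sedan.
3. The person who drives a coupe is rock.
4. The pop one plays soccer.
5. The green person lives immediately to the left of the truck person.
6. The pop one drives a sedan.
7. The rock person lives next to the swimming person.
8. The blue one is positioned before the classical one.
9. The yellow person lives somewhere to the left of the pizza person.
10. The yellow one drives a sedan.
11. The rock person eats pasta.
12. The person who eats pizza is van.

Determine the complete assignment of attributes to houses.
Solution:

House | Vehicle | Color | Food | Music | Sport
----------------------------------------------
  1   | coupe | green | pasta | rock | tennis
  2   | truck | blue | sushi | jazz | swimming
  3   | sedan | yellow | tacos | pop | soccer
  4   | van | red | pizza | classical | golf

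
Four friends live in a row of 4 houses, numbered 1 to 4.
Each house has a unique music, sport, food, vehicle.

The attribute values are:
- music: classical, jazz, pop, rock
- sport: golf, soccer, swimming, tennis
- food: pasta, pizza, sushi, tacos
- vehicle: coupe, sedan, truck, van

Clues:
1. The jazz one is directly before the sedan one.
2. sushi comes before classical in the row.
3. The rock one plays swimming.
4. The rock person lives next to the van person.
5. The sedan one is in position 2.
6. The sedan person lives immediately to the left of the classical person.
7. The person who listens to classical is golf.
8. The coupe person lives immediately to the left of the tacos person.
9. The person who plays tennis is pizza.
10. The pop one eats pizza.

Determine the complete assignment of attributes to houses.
Solution:

House | Music | Sport | Food | Vehicle
--------------------------------------
  1   | jazz | soccer | sushi | coupe
  2   | rock | swimming | tacos | sedan
  3   | classical | golf | pasta | van
  4   | pop | tennis | pizza | truck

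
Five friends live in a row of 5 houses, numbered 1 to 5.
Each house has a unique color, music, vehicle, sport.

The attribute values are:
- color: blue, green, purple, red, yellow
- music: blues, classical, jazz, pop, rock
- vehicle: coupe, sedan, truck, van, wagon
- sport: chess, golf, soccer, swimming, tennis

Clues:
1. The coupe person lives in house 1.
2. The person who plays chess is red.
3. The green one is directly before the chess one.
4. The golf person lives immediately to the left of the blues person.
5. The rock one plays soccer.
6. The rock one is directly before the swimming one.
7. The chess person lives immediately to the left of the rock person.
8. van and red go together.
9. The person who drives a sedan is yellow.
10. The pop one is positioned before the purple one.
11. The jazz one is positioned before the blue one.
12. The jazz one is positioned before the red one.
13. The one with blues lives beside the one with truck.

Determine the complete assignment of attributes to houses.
Solution:

House | Color | Music | Vehicle | Sport
---------------------------------------
  1   | green | jazz | coupe | golf
  2   | red | blues | van | chess
  3   | blue | rock | truck | soccer
  4   | yellow | pop | sedan | swimming
  5   | purple | classical | wagon | tennis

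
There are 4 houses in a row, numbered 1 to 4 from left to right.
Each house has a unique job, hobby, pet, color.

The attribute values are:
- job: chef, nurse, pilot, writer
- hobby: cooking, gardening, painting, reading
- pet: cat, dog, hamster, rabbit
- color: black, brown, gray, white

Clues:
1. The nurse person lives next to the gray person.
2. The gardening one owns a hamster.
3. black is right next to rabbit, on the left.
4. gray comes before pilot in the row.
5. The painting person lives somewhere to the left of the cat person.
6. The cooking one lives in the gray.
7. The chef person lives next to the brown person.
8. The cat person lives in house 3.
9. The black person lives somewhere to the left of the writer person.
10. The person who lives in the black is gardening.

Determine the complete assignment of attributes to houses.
Solution:

House | Job | Hobby | Pet | Color
---------------------------------
  1   | chef | gardening | hamster | black
  2   | nurse | painting | rabbit | brown
  3   | writer | cooking | cat | gray
  4   | pilot | reading | dog | white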